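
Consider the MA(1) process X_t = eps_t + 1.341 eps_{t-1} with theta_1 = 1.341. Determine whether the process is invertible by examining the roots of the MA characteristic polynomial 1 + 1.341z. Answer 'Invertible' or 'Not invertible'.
\text{Not invertible}

The MA(q) characteristic polynomial is P(z) = 1 + 1.341z.
Invertibility requires all roots to lie outside the unit circle, i.e. |z| > 1 for every root.
This is linear in z: 1 + (1.341) z = 0  =>  z = -1/(1.341) = -0.745712,  |z| = 0.745712.
Moduli of all roots: 0.7457.
All moduli strictly greater than 1? No.
Verdict: Not invertible.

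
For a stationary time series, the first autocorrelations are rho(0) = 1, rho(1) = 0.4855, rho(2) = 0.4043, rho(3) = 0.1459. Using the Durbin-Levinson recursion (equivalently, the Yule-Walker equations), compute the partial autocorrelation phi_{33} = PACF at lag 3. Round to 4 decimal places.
\phi_{33} = -0.1570

The PACF at lag k is phi_{kk}, the last component of the solution
to the Yule-Walker system G_k phi = r_k where
  (G_k)_{ij} = rho(|i - j|), (r_k)_i = rho(i), i,j = 1..k.
Equivalently, Durbin-Levinson gives phi_{kk} iteratively:
  phi_{11} = rho(1)
  phi_{kk} = [rho(k) - sum_{j=1..k-1} phi_{k-1,j} rho(k-j)]
            / [1 - sum_{j=1..k-1} phi_{k-1,j} rho(j)],
  phi_{k,j} = phi_{k-1,j} - phi_{kk} phi_{k-1,k-j},  j = 1..k-1.
Step k = 1:
  phi_11 = rho(1) = 0.4855.
Step k = 2:
  phi_22 = [rho(2) - phi_11 rho(1)] / [1 - phi_11 rho(1)] = [0.4043 - (0.4855)(0.4855)] / [1 - (0.4855)(0.4855)]
         = 0.16858975 / 0.76428975 = 0.220584.
  Update: phi_21 = phi_11 - phi_22 phi_11 = 0.4855 - (0.220584)(0.4855) = 0.378407.
Step k = 3:
  phi_33 = [rho(3) - phi_21 rho(2) - phi_22 rho(1)] / [1 - phi_21 rho(1) - phi_22 rho(2)]
    numerator   = 0.1459 - (0.378407)(0.4043) - (0.220584)(0.4855) = -0.11418314
    denominator = 1 - (0.378407)(0.4855) - (0.220584)(0.4043) = 0.72710162
  phi_33 = -0.11418314 / 0.72710162 = -0.157.
Therefore phi_{33} = -0.1570.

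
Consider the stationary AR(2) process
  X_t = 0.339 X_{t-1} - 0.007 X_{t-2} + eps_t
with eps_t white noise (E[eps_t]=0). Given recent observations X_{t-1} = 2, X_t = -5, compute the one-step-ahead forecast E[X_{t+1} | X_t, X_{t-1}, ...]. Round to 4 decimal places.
E[X_{t+1} \mid \mathcal F_t] = -1.7090

For an AR(p) model X_t = c + sum_i phi_i X_{t-i} + eps_t, the
one-step-ahead conditional mean is
  E[X_{t+1} | X_t, ...] = c + sum_i phi_i X_{t+1-i}.
Substitute known values:
  E[X_{t+1} | ...] = (0.339) * (-5) + (-0.007) * (2)
                   = -1.7090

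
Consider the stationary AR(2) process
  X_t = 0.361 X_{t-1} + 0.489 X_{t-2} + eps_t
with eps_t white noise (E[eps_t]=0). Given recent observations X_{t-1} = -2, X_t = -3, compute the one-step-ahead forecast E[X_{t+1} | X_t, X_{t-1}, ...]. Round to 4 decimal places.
E[X_{t+1} \mid \mathcal F_t] = -2.0610

For an AR(p) model X_t = c + sum_i phi_i X_{t-i} + eps_t, the
one-step-ahead conditional mean is
  E[X_{t+1} | X_t, ...] = c + sum_i phi_i X_{t+1-i}.
Substitute known values:
  E[X_{t+1} | ...] = (0.361) * (-3) + (0.489) * (-2)
                   = -2.0610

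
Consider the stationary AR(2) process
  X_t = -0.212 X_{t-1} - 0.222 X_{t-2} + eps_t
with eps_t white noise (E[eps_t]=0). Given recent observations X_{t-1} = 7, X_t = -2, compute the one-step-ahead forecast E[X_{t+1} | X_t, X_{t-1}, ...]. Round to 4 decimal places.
E[X_{t+1} \mid \mathcal F_t] = -1.1300

For an AR(p) model X_t = c + sum_i phi_i X_{t-i} + eps_t, the
one-step-ahead conditional mean is
  E[X_{t+1} | X_t, ...] = c + sum_i phi_i X_{t+1-i}.
Substitute known values:
  E[X_{t+1} | ...] = (-0.212) * (-2) + (-0.222) * (7)
                   = -1.1300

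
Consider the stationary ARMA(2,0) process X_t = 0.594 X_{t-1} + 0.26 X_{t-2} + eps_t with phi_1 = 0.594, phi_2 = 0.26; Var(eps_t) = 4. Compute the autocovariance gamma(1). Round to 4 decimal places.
\gamma(1) = 9.6820

Multiply the model equation by X_{t-k} and take expectations. With theta_0 = psi_0 = 1 and psi_j the MA(infinity) weights, this gives
  gamma(k) - sum_i phi_i gamma(k-i) = c_k,
  c_k = sigma^2 * sum_{j=k..q} theta_j psi_{j-k}   (c_k = 0 for k > q),
using gamma(-m) = gamma(m).
Pure AR (q = 0): c_0 = sigma^2 = 4, c_k = 0 for k >= 1.
Equations for k = 0, 1, 2 (AR order 2, c_2 = 0):
  (E0) gamma(0) = phi_1 gamma(1) + phi_2 gamma(2) + c_0
  (E1) gamma(1) = phi_1 gamma(0) + phi_2 gamma(1) + c_1
  (E2) gamma(2) = phi_1 gamma(1) + phi_2 gamma(0)
From (E1): gamma(1) = A gamma(0) + B with
  A = phi_1 / (1 - phi_2) = 0.594 / 0.74 = 0.802703,   B = c_1 / (1 - phi_2) = 0 / 0.74 = 0.
Insert (E2) into (E0): gamma(0) (1 - phi_2^2) = phi_1 (1 + phi_2) gamma(1) + c_0.
  phi_1 (1 + phi_2) = (0.594)(1.26) = 0.74844,   1 - phi_2^2 = 0.9324.
Replace gamma(1) by A gamma(0) + B and collect gamma(0):
  gamma(0) [0.9324 - (0.74844)(0.802703)] = c_0 = 4
  gamma(0) * 0.331625 = 4
  gamma(0) = 4 / 0.331625 = 12.06181.
  gamma(1) = A gamma(0) = (0.802703)(12.06181) = 9.682047.
Therefore gamma(1) = 9.6820 (to 4 decimal places).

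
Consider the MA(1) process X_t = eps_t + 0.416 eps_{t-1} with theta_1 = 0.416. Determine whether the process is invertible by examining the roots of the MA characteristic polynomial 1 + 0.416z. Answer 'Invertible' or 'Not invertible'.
\text{Invertible}

The MA(q) characteristic polynomial is P(z) = 1 + 0.416z.
Invertibility requires all roots to lie outside the unit circle, i.e. |z| > 1 for every root.
This is linear in z: 1 + (0.416) z = 0  =>  z = -1/(0.416) = -2.403846,  |z| = 2.403846.
Moduli of all roots: 2.4038.
All moduli strictly greater than 1? Yes.
Verdict: Invertible.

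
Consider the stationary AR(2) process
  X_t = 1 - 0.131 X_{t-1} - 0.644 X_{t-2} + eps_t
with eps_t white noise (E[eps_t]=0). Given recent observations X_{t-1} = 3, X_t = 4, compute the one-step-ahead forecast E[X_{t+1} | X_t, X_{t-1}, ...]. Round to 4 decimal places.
E[X_{t+1} \mid \mathcal F_t] = -1.4560

For an AR(p) model X_t = c + sum_i phi_i X_{t-i} + eps_t, the
one-step-ahead conditional mean is
  E[X_{t+1} | X_t, ...] = c + sum_i phi_i X_{t+1-i}.
Substitute known values:
  E[X_{t+1} | ...] = 1 + (-0.131) * (4) + (-0.644) * (3)
                   = -1.4560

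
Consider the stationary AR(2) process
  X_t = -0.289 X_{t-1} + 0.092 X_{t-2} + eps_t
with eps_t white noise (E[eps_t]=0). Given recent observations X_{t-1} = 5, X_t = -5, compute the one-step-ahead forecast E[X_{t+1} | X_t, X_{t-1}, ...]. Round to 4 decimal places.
E[X_{t+1} \mid \mathcal F_t] = 1.9050

For an AR(p) model X_t = c + sum_i phi_i X_{t-i} + eps_t, the
one-step-ahead conditional mean is
  E[X_{t+1} | X_t, ...] = c + sum_i phi_i X_{t+1-i}.
Substitute known values:
  E[X_{t+1} | ...] = (-0.289) * (-5) + (0.092) * (5)
                   = 1.9050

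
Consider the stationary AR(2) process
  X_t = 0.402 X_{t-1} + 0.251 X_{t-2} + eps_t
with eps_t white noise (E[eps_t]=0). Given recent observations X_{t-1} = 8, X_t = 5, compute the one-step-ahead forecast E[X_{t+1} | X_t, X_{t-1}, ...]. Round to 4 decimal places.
E[X_{t+1} \mid \mathcal F_t] = 4.0180

For an AR(p) model X_t = c + sum_i phi_i X_{t-i} + eps_t, the
one-step-ahead conditional mean is
  E[X_{t+1} | X_t, ...] = c + sum_i phi_i X_{t+1-i}.
Substitute known values:
  E[X_{t+1} | ...] = (0.402) * (5) + (0.251) * (8)
                   = 4.0180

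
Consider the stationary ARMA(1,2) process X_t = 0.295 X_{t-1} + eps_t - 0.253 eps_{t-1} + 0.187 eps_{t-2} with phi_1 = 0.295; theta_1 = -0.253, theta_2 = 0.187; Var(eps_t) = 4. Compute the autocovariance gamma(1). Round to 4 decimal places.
\gamma(1) = 0.2529

Multiply the model equation by X_{t-k} and take expectations. With theta_0 = psi_0 = 1 and psi_j the MA(infinity) weights, this gives
  gamma(k) - sum_i phi_i gamma(k-i) = c_k,
  c_k = sigma^2 * sum_{j=k..q} theta_j psi_{j-k}   (c_k = 0 for k > q),
using gamma(-m) = gamma(m).
psi-weights needed (psi_j = theta_j + sum_i phi_i psi_{j-i}):
  psi_1 = theta_1 + phi_1 = -0.253 + (0.295) = 0.042
  psi_2 = theta_2 + phi_1 psi_1 = 0.187 + (0.295)(0.042) = 0.19939
Right-hand sides:
  c_0 = sigma^2 (1 + theta_1 psi_1 + theta_2 psi_2) = 4 * (1 + (-0.253)(0.042) + (0.187)(0.19939)) = 4 * 1.02666 = 4.10664
  c_1 = sigma^2 (theta_1 + theta_2 psi_1) = 4 * (-0.253 + (0.187)(0.042)) = -0.980584
  c_2 = sigma^2 theta_2 = 4 * (0.187) = 0.748
Equations for k = 0 and k = 1 (AR order 1):
  gamma(0) = phi_1 gamma(1) + c_0
  gamma(1) = phi_1 gamma(0) + c_1
Substituting the second into the first: gamma(0) (1 - phi_1^2) = c_0 + phi_1 c_1, so
  gamma(0) = (c_0 + phi_1 c_1) / (1 - phi_1^2) = (4.10664 + (0.295)(-0.980584)) / (1 - (0.295)^2) = 3.817367 / 0.912975 = 4.18124.
  gamma(1) = phi_1 gamma(0) + c_1 = (0.295)(4.18124) + (-0.980584) = 0.252882.
Therefore gamma(1) = 0.2529 (to 4 decimal places).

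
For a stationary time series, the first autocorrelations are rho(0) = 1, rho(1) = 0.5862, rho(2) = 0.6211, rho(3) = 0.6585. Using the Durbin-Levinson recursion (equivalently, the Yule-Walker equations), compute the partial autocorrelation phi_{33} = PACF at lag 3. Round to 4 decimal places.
\phi_{33} = 0.3720

The PACF at lag k is phi_{kk}, the last component of the solution
to the Yule-Walker system G_k phi = r_k where
  (G_k)_{ij} = rho(|i - j|), (r_k)_i = rho(i), i,j = 1..k.
Equivalently, Durbin-Levinson gives phi_{kk} iteratively:
  phi_{11} = rho(1)
  phi_{kk} = [rho(k) - sum_{j=1..k-1} phi_{k-1,j} rho(k-j)]
            / [1 - sum_{j=1..k-1} phi_{k-1,j} rho(j)],
  phi_{k,j} = phi_{k-1,j} - phi_{kk} phi_{k-1,k-j},  j = 1..k-1.
Step k = 1:
  phi_11 = rho(1) = 0.5862.
Step k = 2:
  phi_22 = [rho(2) - phi_11 rho(1)] / [1 - phi_11 rho(1)] = [0.6211 - (0.5862)(0.5862)] / [1 - (0.5862)(0.5862)]
         = 0.27746956 / 0.65636956 = 0.422734.
  Update: phi_21 = phi_11 - phi_22 phi_11 = 0.5862 - (0.422734)(0.5862) = 0.338393.
Step k = 3:
  phi_33 = [rho(3) - phi_21 rho(2) - phi_22 rho(1)] / [1 - phi_21 rho(1) - phi_22 rho(2)]
    numerator   = 0.6585 - (0.338393)(0.6211) - (0.422734)(0.5862) = 0.20051729
    denominator = 1 - (0.338393)(0.5862) - (0.422734)(0.6211) = 0.53907381
  phi_33 = 0.20051729 / 0.53907381 = 0.372.
Therefore phi_{33} = 0.3720.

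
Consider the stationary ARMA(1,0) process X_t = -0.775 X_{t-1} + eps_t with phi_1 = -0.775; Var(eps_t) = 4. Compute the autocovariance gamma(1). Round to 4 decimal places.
\gamma(1) = -7.7621

Multiply the model equation by X_{t-k} and take expectations. With theta_0 = psi_0 = 1 and psi_j the MA(infinity) weights, this gives
  gamma(k) - sum_i phi_i gamma(k-i) = c_k,
  c_k = sigma^2 * sum_{j=k..q} theta_j psi_{j-k}   (c_k = 0 for k > q),
using gamma(-m) = gamma(m).
Pure AR (q = 0): c_0 = sigma^2 = 4, c_k = 0 for k >= 1.
Equations for k = 0 and k = 1 (AR order 1):
  gamma(0) = phi_1 gamma(1) + c_0
  gamma(1) = phi_1 gamma(0) + c_1
Substituting the second into the first: gamma(0) (1 - phi_1^2) = c_0 + phi_1 c_1, so
  gamma(0) = c_0 / (1 - phi_1^2) = 4 / (1 - (-0.775)^2) = 4 / 0.399375 = 10.015649.
  gamma(1) = phi_1 gamma(0) = (-0.775)(10.015649) = -7.762128.
Therefore gamma(1) = -7.7621 (to 4 decimal places).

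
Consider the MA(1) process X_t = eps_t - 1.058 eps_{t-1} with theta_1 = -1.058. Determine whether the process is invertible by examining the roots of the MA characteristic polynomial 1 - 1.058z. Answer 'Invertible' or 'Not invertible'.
\text{Not invertible}

The MA(q) characteristic polynomial is P(z) = 1 - 1.058z.
Invertibility requires all roots to lie outside the unit circle, i.e. |z| > 1 for every root.
This is linear in z: 1 + (-1.058) z = 0  =>  z = -1/(-1.058) = 0.94518,  |z| = 0.94518.
Moduli of all roots: 0.9452.
All moduli strictly greater than 1? No.
Verdict: Not invertible.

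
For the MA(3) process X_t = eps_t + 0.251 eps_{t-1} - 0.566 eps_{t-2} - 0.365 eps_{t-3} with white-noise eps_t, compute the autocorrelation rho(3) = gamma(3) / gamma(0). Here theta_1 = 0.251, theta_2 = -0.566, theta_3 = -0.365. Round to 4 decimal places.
\rho(3) = -0.2407

For an MA(q) process with theta_0 = 1, the autocovariance is
  gamma(k) = sigma^2 * sum_{i=0..q-k} theta_i * theta_{i+k},
and rho(k) = gamma(k) / gamma(0). Sigma^2 cancels.
  numerator   = (1)*(-0.365) = -0.365.
  denominator = (1)^2 + (0.251)^2 + (-0.566)^2 + (-0.365)^2 = 1.516582.
  rho(3) = -0.365 / 1.516582 = -0.2407.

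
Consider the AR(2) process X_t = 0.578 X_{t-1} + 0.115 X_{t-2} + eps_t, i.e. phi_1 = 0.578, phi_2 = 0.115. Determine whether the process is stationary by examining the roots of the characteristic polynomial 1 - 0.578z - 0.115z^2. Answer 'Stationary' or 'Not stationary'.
\text{Stationary}

The AR(p) characteristic polynomial is P(z) = 1 - 0.578z - 0.115z^2.
Stationarity requires all roots to lie outside the unit circle, i.e. |z| > 1 for every root.
Set 1 + (-0.578) z + (-0.115) z^2 = 0, i.e. a z^2 + b z + c = 0 with a = -0.115, b = -0.578, c = 1.
Discriminant D = b^2 - 4ac = (-0.578)^2 - 4*(-0.115)*1 = 0.334084 - (-0.46) = 0.794084.
D >= 0, so the roots are real: z = (-b +/- sqrt(D)) / (2a) = (0.578 +/- 0.891114) / (-0.23).
  z_1 = (0.578 + 0.891114) / (-0.23) = -6.3875,   |z_1| = 6.3875.
  z_2 = (0.578 - 0.891114) / (-0.23) = 1.3614,   |z_2| = 1.3614.
Moduli of all roots: 6.3875, 1.3614.
All moduli strictly greater than 1? Yes.
Verdict: Stationary.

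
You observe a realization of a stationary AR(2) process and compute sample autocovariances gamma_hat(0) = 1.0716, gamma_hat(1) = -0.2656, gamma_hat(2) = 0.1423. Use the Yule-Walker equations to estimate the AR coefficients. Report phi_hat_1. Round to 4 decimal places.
\hat\phi_{1} = -0.2290

The Yule-Walker equations for an AR(p) process read, in matrix form,
  Gamma_p phi = r_p,   with   (Gamma_p)_{ij} = gamma(|i - j|),
                       (r_p)_i = gamma(i),   i,j = 1..p.
Substitute the sample gammas (Toeplitz matrix and right-hand side of size 2):
  Gamma_p = [[1.0716, -0.2656], [-0.2656, 1.0716]]
  r_p     = [-0.2656, 0.1423]
Written out:
  1.0716 phi_1 - 0.2656 phi_2 = -0.2656
  -0.2656 phi_1 + 1.0716 phi_2 = 0.1423
Solve by Cramer's rule:
  det = gamma(0)^2 - gamma(1)^2 = (1.0716)^2 - (-0.2656)^2 = 1.14832656 - 0.07054336 = 1.0777832
  phi_hat_1 = [gamma(1) gamma(0) - gamma(1) gamma(2)] / det = [(-0.2656)(1.0716) - (-0.2656)(0.1423)] / 1.0777832 = -0.24682208 / 1.0777832 = -0.229
  phi_hat_2 = [gamma(0) gamma(2) - gamma(1)^2] / det = [(1.0716)(0.1423) - (-0.2656)^2] / 1.0777832 = 0.08194532 / 1.0777832 = 0.076
So phi_hat = [-0.2290, 0.0760].
Therefore phi_hat_1 = -0.2290.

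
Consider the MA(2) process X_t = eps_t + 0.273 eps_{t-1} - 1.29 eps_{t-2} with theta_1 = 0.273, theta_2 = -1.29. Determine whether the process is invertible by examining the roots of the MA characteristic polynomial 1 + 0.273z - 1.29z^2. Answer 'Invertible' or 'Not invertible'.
\text{Not invertible}

The MA(q) characteristic polynomial is P(z) = 1 + 0.273z - 1.29z^2.
Invertibility requires all roots to lie outside the unit circle, i.e. |z| > 1 for every root.
Set 1 + (0.273) z + (-1.29) z^2 = 0, i.e. a z^2 + b z + c = 0 with a = -1.29, b = 0.273, c = 1.
Discriminant D = b^2 - 4ac = (0.273)^2 - 4*(-1.29)*1 = 0.074529 - (-5.16) = 5.234529.
D >= 0, so the roots are real: z = (-b +/- sqrt(D)) / (2a) = (-0.273 +/- 2.287909) / (-2.58).
  z_1 = (-0.273 + 2.287909) / (-2.58) = -0.781,   |z_1| = 0.781.
  z_2 = (-0.273 - 2.287909) / (-2.58) = 0.9926,   |z_2| = 0.9926.
Moduli of all roots: 0.7810, 0.9926.
All moduli strictly greater than 1? No.
Verdict: Not invertible.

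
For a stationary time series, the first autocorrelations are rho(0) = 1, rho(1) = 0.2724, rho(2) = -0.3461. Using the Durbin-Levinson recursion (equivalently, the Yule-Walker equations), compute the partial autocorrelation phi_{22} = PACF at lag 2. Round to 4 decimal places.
\phi_{22} = -0.4540

The PACF at lag k is phi_{kk}, the last component of the solution
to the Yule-Walker system G_k phi = r_k where
  (G_k)_{ij} = rho(|i - j|), (r_k)_i = rho(i), i,j = 1..k.
Equivalently, Durbin-Levinson gives phi_{kk} iteratively:
  phi_{11} = rho(1)
  phi_{kk} = [rho(k) - sum_{j=1..k-1} phi_{k-1,j} rho(k-j)]
            / [1 - sum_{j=1..k-1} phi_{k-1,j} rho(j)],
  phi_{k,j} = phi_{k-1,j} - phi_{kk} phi_{k-1,k-j},  j = 1..k-1.
Step k = 1:
  phi_11 = rho(1) = 0.2724.
Step k = 2:
  phi_22 = [rho(2) - phi_11 rho(1)] / [1 - phi_11 rho(1)] = [-0.3461 - (0.2724)(0.2724)] / [1 - (0.2724)(0.2724)]
         = -0.42030176 / 0.92579824 = -0.454.
Therefore phi_{22} = -0.4540.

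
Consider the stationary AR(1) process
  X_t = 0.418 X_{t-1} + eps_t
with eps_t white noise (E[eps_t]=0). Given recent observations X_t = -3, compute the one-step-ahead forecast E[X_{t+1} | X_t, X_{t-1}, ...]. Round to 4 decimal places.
E[X_{t+1} \mid \mathcal F_t] = -1.2540

For an AR(p) model X_t = c + sum_i phi_i X_{t-i} + eps_t, the
one-step-ahead conditional mean is
  E[X_{t+1} | X_t, ...] = c + sum_i phi_i X_{t+1-i}.
Substitute known values:
  E[X_{t+1} | ...] = (0.418) * (-3)
                   = -1.2540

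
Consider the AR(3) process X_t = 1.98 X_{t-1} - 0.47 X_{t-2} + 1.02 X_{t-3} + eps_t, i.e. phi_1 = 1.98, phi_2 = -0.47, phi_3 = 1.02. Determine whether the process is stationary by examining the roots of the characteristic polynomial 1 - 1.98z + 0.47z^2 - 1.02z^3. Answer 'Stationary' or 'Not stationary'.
\text{Not stationary}

The AR(p) characteristic polynomial is P(z) = 1 - 1.98z + 0.47z^2 - 1.02z^3.
Stationarity requires all roots to lie outside the unit circle, i.e. |z| > 1 for every root.
Degree 3: look for a simple real root z0 first, then factor out (1 - z/z0) and solve the remaining quadratic.
Testing z0 = 0.5: P(0.5) = 1 + (-1.98)(0.5) + (0.47)(0.5)^2 + (-1.02)(0.5)^3
  = 1 + (-0.99) + (0.1175) + (-0.1275) = 0.  So z_0 = 0.5 is a root, |z_0| = 0.5.
Divide out the factor (1 - 2 z) = (1 - z/z0) (since 1/z0 = 2):
  P(z) = (1 - 2 z)(1 + (0.02) z + (0.51) z^2)
  [check: z-coef 0.02 - (2) = -1.98; z^2-coef 0.51 - (2)(0.02) = 0.47; z^3-coef -(2)(0.51) = -1.02.]
Remaining roots from the quadratic factor 1 + (0.02) z + (0.51) z^2:
  Set 1 + (0.02) z + (0.51) z^2 = 0, i.e. a z^2 + b z + c = 0 with a = 0.51, b = 0.02, c = 1.
  Discriminant D = b^2 - 4ac = (0.02)^2 - 4*(0.51)*1 = 0.0004 - (2.04) = -2.0396.
  D < 0, so the roots are the complex-conjugate pair z = (-b +/- i sqrt(-D)) / (2a) = -0.0196 +/- 1.4001i.
  For a conjugate pair |z|^2 = z * conj(z) = (product of roots) = c/a = 1/(0.51) = 1.960784, so |z| = sqrt(1.960784) = 1.4003 for both roots.
Moduli of all roots: 0.5000, 1.4003, 1.4003.
All moduli strictly greater than 1? No.
Verdict: Not stationary.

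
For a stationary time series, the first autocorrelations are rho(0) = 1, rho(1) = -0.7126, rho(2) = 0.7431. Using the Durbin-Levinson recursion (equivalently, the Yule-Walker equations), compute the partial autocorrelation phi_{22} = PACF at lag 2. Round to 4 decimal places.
\phi_{22} = 0.4781

The PACF at lag k is phi_{kk}, the last component of the solution
to the Yule-Walker system G_k phi = r_k where
  (G_k)_{ij} = rho(|i - j|), (r_k)_i = rho(i), i,j = 1..k.
Equivalently, Durbin-Levinson gives phi_{kk} iteratively:
  phi_{11} = rho(1)
  phi_{kk} = [rho(k) - sum_{j=1..k-1} phi_{k-1,j} rho(k-j)]
            / [1 - sum_{j=1..k-1} phi_{k-1,j} rho(j)],
  phi_{k,j} = phi_{k-1,j} - phi_{kk} phi_{k-1,k-j},  j = 1..k-1.
Step k = 1:
  phi_11 = rho(1) = -0.7126.
Step k = 2:
  phi_22 = [rho(2) - phi_11 rho(1)] / [1 - phi_11 rho(1)] = [0.7431 - (-0.7126)(-0.7126)] / [1 - (-0.7126)(-0.7126)]
         = 0.23530124 / 0.49220124 = 0.4781.
Therefore phi_{22} = 0.4781.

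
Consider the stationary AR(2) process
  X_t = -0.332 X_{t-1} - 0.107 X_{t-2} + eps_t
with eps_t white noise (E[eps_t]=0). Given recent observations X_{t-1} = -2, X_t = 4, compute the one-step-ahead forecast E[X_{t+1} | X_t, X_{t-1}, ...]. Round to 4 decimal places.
E[X_{t+1} \mid \mathcal F_t] = -1.1140

For an AR(p) model X_t = c + sum_i phi_i X_{t-i} + eps_t, the
one-step-ahead conditional mean is
  E[X_{t+1} | X_t, ...] = c + sum_i phi_i X_{t+1-i}.
Substitute known values:
  E[X_{t+1} | ...] = (-0.332) * (4) + (-0.107) * (-2)
                   = -1.1140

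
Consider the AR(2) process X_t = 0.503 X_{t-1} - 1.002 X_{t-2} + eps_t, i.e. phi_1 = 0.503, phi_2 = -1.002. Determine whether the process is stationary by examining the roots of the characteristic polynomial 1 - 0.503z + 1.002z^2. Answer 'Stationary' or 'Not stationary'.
\text{Not stationary}

The AR(p) characteristic polynomial is P(z) = 1 - 0.503z + 1.002z^2.
Stationarity requires all roots to lie outside the unit circle, i.e. |z| > 1 for every root.
Set 1 + (-0.503) z + (1.002) z^2 = 0, i.e. a z^2 + b z + c = 0 with a = 1.002, b = -0.503, c = 1.
Discriminant D = b^2 - 4ac = (-0.503)^2 - 4*(1.002)*1 = 0.253009 - (4.008) = -3.754991.
D < 0, so the roots are the complex-conjugate pair z = (-b +/- i sqrt(-D)) / (2a) = 0.251 +/- 0.967i.
For a conjugate pair |z|^2 = z * conj(z) = (product of roots) = c/a = 1/(1.002) = 0.998004, so |z| = sqrt(0.998004) = 0.999 for both roots.
Moduli of all roots: 0.9990, 0.9990.
All moduli strictly greater than 1? No.
Verdict: Not stationary.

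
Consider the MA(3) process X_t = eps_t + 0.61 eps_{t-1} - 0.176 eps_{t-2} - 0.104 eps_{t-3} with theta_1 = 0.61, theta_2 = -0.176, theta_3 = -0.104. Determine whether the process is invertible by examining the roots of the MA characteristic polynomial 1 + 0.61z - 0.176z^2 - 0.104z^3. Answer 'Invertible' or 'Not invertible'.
\text{Invertible}

The MA(q) characteristic polynomial is P(z) = 1 + 0.61z - 0.176z^2 - 0.104z^3.
Invertibility requires all roots to lie outside the unit circle, i.e. |z| > 1 for every root.
Degree 3: look for a simple real root z0 first, then factor out (1 - z/z0) and solve the remaining quadratic.
Testing z0 = -2.5: P(-2.5) = 1 + (0.61)(-2.5) + (-0.176)(-2.5)^2 + (-0.104)(-2.5)^3
  = 1 + (-1.525) + (-1.1) + (1.625) = 0.  So z_0 = -2.5 is a root, |z_0| = 2.5.
Divide out the factor (1 + 0.4 z) = (1 - z/z0) (since 1/z0 = -0.4):
  P(z) = (1 + 0.4 z)(1 + (0.21) z + (-0.26) z^2)
  [check: z-coef 0.21 - (-0.4) = 0.61; z^2-coef -0.26 - (-0.4)(0.21) = -0.176; z^3-coef -(-0.4)(-0.26) = -0.104.]
Remaining roots from the quadratic factor 1 + (0.21) z + (-0.26) z^2:
  Set 1 + (0.21) z + (-0.26) z^2 = 0, i.e. a z^2 + b z + c = 0 with a = -0.26, b = 0.21, c = 1.
  Discriminant D = b^2 - 4ac = (0.21)^2 - 4*(-0.26)*1 = 0.0441 - (-1.04) = 1.0841.
  D >= 0, so the roots are real: z = (-b +/- sqrt(D)) / (2a) = (-0.21 +/- 1.041201) / (-0.52).
    z_1 = (-0.21 + 1.041201) / (-0.52) = -1.5985,   |z_1| = 1.5985.
    z_2 = (-0.21 - 1.041201) / (-0.52) = 2.4062,   |z_2| = 2.4062.
Moduli of all roots: 2.5000, 1.5985, 2.4062.
All moduli strictly greater than 1? Yes.
Verdict: Invertible.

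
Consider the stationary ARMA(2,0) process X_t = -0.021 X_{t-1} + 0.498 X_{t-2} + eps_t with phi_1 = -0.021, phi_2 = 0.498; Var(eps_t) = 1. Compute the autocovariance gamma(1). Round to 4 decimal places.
\gamma(1) = -0.0557

Multiply the model equation by X_{t-k} and take expectations. With theta_0 = psi_0 = 1 and psi_j the MA(infinity) weights, this gives
  gamma(k) - sum_i phi_i gamma(k-i) = c_k,
  c_k = sigma^2 * sum_{j=k..q} theta_j psi_{j-k}   (c_k = 0 for k > q),
using gamma(-m) = gamma(m).
Pure AR (q = 0): c_0 = sigma^2 = 1, c_k = 0 for k >= 1.
Equations for k = 0, 1, 2 (AR order 2, c_2 = 0):
  (E0) gamma(0) = phi_1 gamma(1) + phi_2 gamma(2) + c_0
  (E1) gamma(1) = phi_1 gamma(0) + phi_2 gamma(1) + c_1
  (E2) gamma(2) = phi_1 gamma(1) + phi_2 gamma(0)
From (E1): gamma(1) = A gamma(0) + B with
  A = phi_1 / (1 - phi_2) = -0.021 / 0.502 = -0.041833,   B = c_1 / (1 - phi_2) = 0 / 0.502 = 0.
Insert (E2) into (E0): gamma(0) (1 - phi_2^2) = phi_1 (1 + phi_2) gamma(1) + c_0.
  phi_1 (1 + phi_2) = (-0.021)(1.498) = -0.031458,   1 - phi_2^2 = 0.751996.
Replace gamma(1) by A gamma(0) + B and collect gamma(0):
  gamma(0) [0.751996 - (-0.031458)(-0.041833)] = c_0 = 1
  gamma(0) * 0.75068 = 1
  gamma(0) = 1 / 0.75068 = 1.332125.
  gamma(1) = A gamma(0) = (-0.041833)(1.332125) = -0.055726.
Therefore gamma(1) = -0.0557 (to 4 decimal places).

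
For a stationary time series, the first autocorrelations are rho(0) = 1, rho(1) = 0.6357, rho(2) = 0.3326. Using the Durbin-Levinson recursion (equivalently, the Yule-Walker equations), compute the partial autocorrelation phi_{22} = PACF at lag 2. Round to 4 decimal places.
\phi_{22} = -0.1200

The PACF at lag k is phi_{kk}, the last component of the solution
to the Yule-Walker system G_k phi = r_k where
  (G_k)_{ij} = rho(|i - j|), (r_k)_i = rho(i), i,j = 1..k.
Equivalently, Durbin-Levinson gives phi_{kk} iteratively:
  phi_{11} = rho(1)
  phi_{kk} = [rho(k) - sum_{j=1..k-1} phi_{k-1,j} rho(k-j)]
            / [1 - sum_{j=1..k-1} phi_{k-1,j} rho(j)],
  phi_{k,j} = phi_{k-1,j} - phi_{kk} phi_{k-1,k-j},  j = 1..k-1.
Step k = 1:
  phi_11 = rho(1) = 0.6357.
Step k = 2:
  phi_22 = [rho(2) - phi_11 rho(1)] / [1 - phi_11 rho(1)] = [0.3326 - (0.6357)(0.6357)] / [1 - (0.6357)(0.6357)]
         = -0.07151449 / 0.59588551 = -0.12.
Therefore phi_{22} = -0.1200.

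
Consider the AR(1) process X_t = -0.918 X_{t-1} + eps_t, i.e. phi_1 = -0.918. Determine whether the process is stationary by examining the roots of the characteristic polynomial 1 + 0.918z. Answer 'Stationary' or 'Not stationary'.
\text{Stationary}

The AR(p) characteristic polynomial is P(z) = 1 + 0.918z.
Stationarity requires all roots to lie outside the unit circle, i.e. |z| > 1 for every root.
This is linear in z: 1 + (0.918) z = 0  =>  z = -1/(0.918) = -1.089325,  |z| = 1.089325.
Moduli of all roots: 1.0893.
All moduli strictly greater than 1? Yes.
Verdict: Stationary.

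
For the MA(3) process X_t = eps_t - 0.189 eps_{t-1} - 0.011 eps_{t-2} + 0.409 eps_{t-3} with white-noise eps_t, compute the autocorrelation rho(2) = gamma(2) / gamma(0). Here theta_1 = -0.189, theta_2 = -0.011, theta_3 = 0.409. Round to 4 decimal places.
\rho(2) = -0.0734

For an MA(q) process with theta_0 = 1, the autocovariance is
  gamma(k) = sigma^2 * sum_{i=0..q-k} theta_i * theta_{i+k},
and rho(k) = gamma(k) / gamma(0). Sigma^2 cancels.
  numerator   = (1)*(-0.011) + (-0.189)*(0.409) = -0.088301.
  denominator = (1)^2 + (-0.189)^2 + (-0.011)^2 + (0.409)^2 = 1.203123.
  rho(2) = -0.088301 / 1.203123 = -0.0734.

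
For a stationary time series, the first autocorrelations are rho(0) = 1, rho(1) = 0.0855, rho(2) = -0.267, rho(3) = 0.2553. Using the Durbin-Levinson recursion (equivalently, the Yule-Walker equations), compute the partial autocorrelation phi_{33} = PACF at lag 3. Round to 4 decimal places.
\phi_{33} = 0.3360

The PACF at lag k is phi_{kk}, the last component of the solution
to the Yule-Walker system G_k phi = r_k where
  (G_k)_{ij} = rho(|i - j|), (r_k)_i = rho(i), i,j = 1..k.
Equivalently, Durbin-Levinson gives phi_{kk} iteratively:
  phi_{11} = rho(1)
  phi_{kk} = [rho(k) - sum_{j=1..k-1} phi_{k-1,j} rho(k-j)]
            / [1 - sum_{j=1..k-1} phi_{k-1,j} rho(j)],
  phi_{k,j} = phi_{k-1,j} - phi_{kk} phi_{k-1,k-j},  j = 1..k-1.
Step k = 1:
  phi_11 = rho(1) = 0.0855.
Step k = 2:
  phi_22 = [rho(2) - phi_11 rho(1)] / [1 - phi_11 rho(1)] = [-0.267 - (0.0855)(0.0855)] / [1 - (0.0855)(0.0855)]
         = -0.27431025 / 0.99268975 = -0.27633.
  Update: phi_21 = phi_11 - phi_22 phi_11 = 0.0855 - (-0.27633)(0.0855) = 0.109126.
Step k = 3:
  phi_33 = [rho(3) - phi_21 rho(2) - phi_22 rho(1)] / [1 - phi_21 rho(1) - phi_22 rho(2)]
    numerator   = 0.2553 - (0.109126)(-0.267) - (-0.27633)(0.0855) = 0.30806295
    denominator = 1 - (0.109126)(0.0855) - (-0.27633)(-0.267) = 0.91688952
  phi_33 = 0.30806295 / 0.91688952 = 0.336.
Therefore phi_{33} = 0.3360.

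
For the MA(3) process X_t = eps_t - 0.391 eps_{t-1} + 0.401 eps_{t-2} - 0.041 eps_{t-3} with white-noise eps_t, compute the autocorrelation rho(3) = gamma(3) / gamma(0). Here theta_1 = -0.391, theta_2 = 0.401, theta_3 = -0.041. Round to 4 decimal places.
\rho(3) = -0.0312

For an MA(q) process with theta_0 = 1, the autocovariance is
  gamma(k) = sigma^2 * sum_{i=0..q-k} theta_i * theta_{i+k},
and rho(k) = gamma(k) / gamma(0). Sigma^2 cancels.
  numerator   = (1)*(-0.041) = -0.041.
  denominator = (1)^2 + (-0.391)^2 + (0.401)^2 + (-0.041)^2 = 1.315363.
  rho(3) = -0.041 / 1.315363 = -0.0312.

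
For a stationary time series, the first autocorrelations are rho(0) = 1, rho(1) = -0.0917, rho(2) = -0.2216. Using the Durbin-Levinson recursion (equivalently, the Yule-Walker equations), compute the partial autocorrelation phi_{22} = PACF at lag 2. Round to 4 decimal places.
\phi_{22} = -0.2320

The PACF at lag k is phi_{kk}, the last component of the solution
to the Yule-Walker system G_k phi = r_k where
  (G_k)_{ij} = rho(|i - j|), (r_k)_i = rho(i), i,j = 1..k.
Equivalently, Durbin-Levinson gives phi_{kk} iteratively:
  phi_{11} = rho(1)
  phi_{kk} = [rho(k) - sum_{j=1..k-1} phi_{k-1,j} rho(k-j)]
            / [1 - sum_{j=1..k-1} phi_{k-1,j} rho(j)],
  phi_{k,j} = phi_{k-1,j} - phi_{kk} phi_{k-1,k-j},  j = 1..k-1.
Step k = 1:
  phi_11 = rho(1) = -0.0917.
Step k = 2:
  phi_22 = [rho(2) - phi_11 rho(1)] / [1 - phi_11 rho(1)] = [-0.2216 - (-0.0917)(-0.0917)] / [1 - (-0.0917)(-0.0917)]
         = -0.23000889 / 0.99159111 = -0.232.
Therefore phi_{22} = -0.2320.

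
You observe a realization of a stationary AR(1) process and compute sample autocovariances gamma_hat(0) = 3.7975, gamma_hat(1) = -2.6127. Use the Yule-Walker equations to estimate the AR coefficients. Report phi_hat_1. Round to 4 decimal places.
\hat\phi_{1} = -0.6880

The Yule-Walker equations for an AR(p) process read, in matrix form,
  Gamma_p phi = r_p,   with   (Gamma_p)_{ij} = gamma(|i - j|),
                       (r_p)_i = gamma(i),   i,j = 1..p.
Substitute the sample gammas (Toeplitz matrix and right-hand side of size 1):
  Gamma_p = [[3.7975]]
  r_p     = [-2.6127]
With p = 1 this is the single equation gamma(0) phi_1 = gamma(1):
  phi_hat_1 = gamma(1) / gamma(0) = -2.6127 / 3.7975 = -0.6880.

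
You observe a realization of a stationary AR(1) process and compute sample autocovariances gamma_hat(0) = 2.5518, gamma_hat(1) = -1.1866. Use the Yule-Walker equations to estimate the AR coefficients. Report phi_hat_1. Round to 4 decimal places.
\hat\phi_{1} = -0.4650

The Yule-Walker equations for an AR(p) process read, in matrix form,
  Gamma_p phi = r_p,   with   (Gamma_p)_{ij} = gamma(|i - j|),
                       (r_p)_i = gamma(i),   i,j = 1..p.
Substitute the sample gammas (Toeplitz matrix and right-hand side of size 1):
  Gamma_p = [[2.5518]]
  r_p     = [-1.1866]
With p = 1 this is the single equation gamma(0) phi_1 = gamma(1):
  phi_hat_1 = gamma(1) / gamma(0) = -1.1866 / 2.5518 = -0.4650.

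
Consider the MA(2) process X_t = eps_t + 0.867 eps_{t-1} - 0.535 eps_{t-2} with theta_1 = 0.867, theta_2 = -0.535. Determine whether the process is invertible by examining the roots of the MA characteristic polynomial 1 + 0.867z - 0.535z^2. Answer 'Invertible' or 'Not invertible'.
\text{Not invertible}

The MA(q) characteristic polynomial is P(z) = 1 + 0.867z - 0.535z^2.
Invertibility requires all roots to lie outside the unit circle, i.e. |z| > 1 for every root.
Set 1 + (0.867) z + (-0.535) z^2 = 0, i.e. a z^2 + b z + c = 0 with a = -0.535, b = 0.867, c = 1.
Discriminant D = b^2 - 4ac = (0.867)^2 - 4*(-0.535)*1 = 0.751689 - (-2.14) = 2.891689.
D >= 0, so the roots are real: z = (-b +/- sqrt(D)) / (2a) = (-0.867 +/- 1.700497) / (-1.07).
  z_1 = (-0.867 + 1.700497) / (-1.07) = -0.779,   |z_1| = 0.779.
  z_2 = (-0.867 - 1.700497) / (-1.07) = 2.3995,   |z_2| = 2.3995.
Moduli of all roots: 0.7790, 2.3995.
All moduli strictly greater than 1? No.
Verdict: Not invertible.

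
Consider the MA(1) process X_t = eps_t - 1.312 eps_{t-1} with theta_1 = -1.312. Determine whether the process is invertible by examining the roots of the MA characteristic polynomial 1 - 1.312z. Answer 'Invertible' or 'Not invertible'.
\text{Not invertible}

The MA(q) characteristic polynomial is P(z) = 1 - 1.312z.
Invertibility requires all roots to lie outside the unit circle, i.e. |z| > 1 for every root.
This is linear in z: 1 + (-1.312) z = 0  =>  z = -1/(-1.312) = 0.762195,  |z| = 0.762195.
Moduli of all roots: 0.7622.
All moduli strictly greater than 1? No.
Verdict: Not invertible.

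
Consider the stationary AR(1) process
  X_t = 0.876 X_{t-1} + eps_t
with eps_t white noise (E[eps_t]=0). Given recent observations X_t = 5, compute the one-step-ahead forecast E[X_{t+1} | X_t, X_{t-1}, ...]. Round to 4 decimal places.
E[X_{t+1} \mid \mathcal F_t] = 4.3800

For an AR(p) model X_t = c + sum_i phi_i X_{t-i} + eps_t, the
one-step-ahead conditional mean is
  E[X_{t+1} | X_t, ...] = c + sum_i phi_i X_{t+1-i}.
Substitute known values:
  E[X_{t+1} | ...] = (0.876) * (5)
                   = 4.3800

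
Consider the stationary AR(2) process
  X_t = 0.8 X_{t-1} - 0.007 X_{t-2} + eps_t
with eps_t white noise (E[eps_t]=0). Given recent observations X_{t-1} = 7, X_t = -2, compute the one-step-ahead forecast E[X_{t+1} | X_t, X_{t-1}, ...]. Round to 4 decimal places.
E[X_{t+1} \mid \mathcal F_t] = -1.6490

For an AR(p) model X_t = c + sum_i phi_i X_{t-i} + eps_t, the
one-step-ahead conditional mean is
  E[X_{t+1} | X_t, ...] = c + sum_i phi_i X_{t+1-i}.
Substitute known values:
  E[X_{t+1} | ...] = (0.8) * (-2) + (-0.007) * (7)
                   = -1.6490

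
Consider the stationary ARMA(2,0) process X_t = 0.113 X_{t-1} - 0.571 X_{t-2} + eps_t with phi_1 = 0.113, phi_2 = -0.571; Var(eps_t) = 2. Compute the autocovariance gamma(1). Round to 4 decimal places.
\gamma(1) = 0.2146

Multiply the model equation by X_{t-k} and take expectations. With theta_0 = psi_0 = 1 and psi_j the MA(infinity) weights, this gives
  gamma(k) - sum_i phi_i gamma(k-i) = c_k,
  c_k = sigma^2 * sum_{j=k..q} theta_j psi_{j-k}   (c_k = 0 for k > q),
using gamma(-m) = gamma(m).
Pure AR (q = 0): c_0 = sigma^2 = 2, c_k = 0 for k >= 1.
Equations for k = 0, 1, 2 (AR order 2, c_2 = 0):
  (E0) gamma(0) = phi_1 gamma(1) + phi_2 gamma(2) + c_0
  (E1) gamma(1) = phi_1 gamma(0) + phi_2 gamma(1) + c_1
  (E2) gamma(2) = phi_1 gamma(1) + phi_2 gamma(0)
From (E1): gamma(1) = A gamma(0) + B with
  A = phi_1 / (1 - phi_2) = 0.113 / 1.571 = 0.071929,   B = c_1 / (1 - phi_2) = 0 / 1.571 = 0.
Insert (E2) into (E0): gamma(0) (1 - phi_2^2) = phi_1 (1 + phi_2) gamma(1) + c_0.
  phi_1 (1 + phi_2) = (0.113)(0.429) = 0.048477,   1 - phi_2^2 = 0.673959.
Replace gamma(1) by A gamma(0) + B and collect gamma(0):
  gamma(0) [0.673959 - (0.048477)(0.071929)] = c_0 = 2
  gamma(0) * 0.670472 = 2
  gamma(0) = 2 / 0.670472 = 2.982973.
  gamma(1) = A gamma(0) = (0.071929)(2.982973) = 0.214561.
Therefore gamma(1) = 0.2146 (to 4 decimal places).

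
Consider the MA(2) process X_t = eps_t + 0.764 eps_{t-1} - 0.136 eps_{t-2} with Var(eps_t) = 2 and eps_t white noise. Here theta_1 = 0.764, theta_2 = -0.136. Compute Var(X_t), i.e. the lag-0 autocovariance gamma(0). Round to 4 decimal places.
\gamma(0) = 3.2044

For an MA(q) process X_t = eps_t + sum_i theta_i eps_{t-i} with
Var(eps_t) = sigma^2, the variance is
  gamma(0) = sigma^2 * (1 + sum_i theta_i^2).
  sum_i theta_i^2 = (0.764)^2 + (-0.136)^2 = 0.583696 + 0.018496 = 0.602192.
  gamma(0) = 2 * (1 + 0.602192) = 2 * 1.602192 = 3.204384, which rounds to 3.2044.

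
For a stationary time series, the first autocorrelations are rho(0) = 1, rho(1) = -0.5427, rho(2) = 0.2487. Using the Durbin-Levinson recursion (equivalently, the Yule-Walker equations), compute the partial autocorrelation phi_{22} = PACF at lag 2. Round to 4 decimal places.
\phi_{22} = -0.0650

The PACF at lag k is phi_{kk}, the last component of the solution
to the Yule-Walker system G_k phi = r_k where
  (G_k)_{ij} = rho(|i - j|), (r_k)_i = rho(i), i,j = 1..k.
Equivalently, Durbin-Levinson gives phi_{kk} iteratively:
  phi_{11} = rho(1)
  phi_{kk} = [rho(k) - sum_{j=1..k-1} phi_{k-1,j} rho(k-j)]
            / [1 - sum_{j=1..k-1} phi_{k-1,j} rho(j)],
  phi_{k,j} = phi_{k-1,j} - phi_{kk} phi_{k-1,k-j},  j = 1..k-1.
Step k = 1:
  phi_11 = rho(1) = -0.5427.
Step k = 2:
  phi_22 = [rho(2) - phi_11 rho(1)] / [1 - phi_11 rho(1)] = [0.2487 - (-0.5427)(-0.5427)] / [1 - (-0.5427)(-0.5427)]
         = -0.04582329 / 0.70547671 = -0.065.
Therefore phi_{22} = -0.0650.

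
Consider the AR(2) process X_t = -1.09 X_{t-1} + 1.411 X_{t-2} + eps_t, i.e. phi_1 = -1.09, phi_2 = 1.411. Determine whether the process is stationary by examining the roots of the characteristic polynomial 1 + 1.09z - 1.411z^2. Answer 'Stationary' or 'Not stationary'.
\text{Not stationary}

The AR(p) characteristic polynomial is P(z) = 1 + 1.09z - 1.411z^2.
Stationarity requires all roots to lie outside the unit circle, i.e. |z| > 1 for every root.
Set 1 + (1.09) z + (-1.411) z^2 = 0, i.e. a z^2 + b z + c = 0 with a = -1.411, b = 1.09, c = 1.
Discriminant D = b^2 - 4ac = (1.09)^2 - 4*(-1.411)*1 = 1.1881 - (-5.644) = 6.8321.
D >= 0, so the roots are real: z = (-b +/- sqrt(D)) / (2a) = (-1.09 +/- 2.613829) / (-2.822).
  z_1 = (-1.09 + 2.613829) / (-2.822) = -0.54,   |z_1| = 0.54.
  z_2 = (-1.09 - 2.613829) / (-2.822) = 1.3125,   |z_2| = 1.3125.
Moduli of all roots: 0.5400, 1.3125.
All moduli strictly greater than 1? No.
Verdict: Not stationary.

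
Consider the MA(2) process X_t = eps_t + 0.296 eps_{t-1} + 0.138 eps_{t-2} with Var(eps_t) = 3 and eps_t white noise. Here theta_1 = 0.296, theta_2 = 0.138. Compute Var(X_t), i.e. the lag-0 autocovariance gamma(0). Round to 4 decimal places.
\gamma(0) = 3.3200

For an MA(q) process X_t = eps_t + sum_i theta_i eps_{t-i} with
Var(eps_t) = sigma^2, the variance is
  gamma(0) = sigma^2 * (1 + sum_i theta_i^2).
  sum_i theta_i^2 = (0.296)^2 + (0.138)^2 = 0.087616 + 0.019044 = 0.10666.
  gamma(0) = 3 * (1 + 0.10666) = 3 * 1.10666 = 3.31998, which rounds to 3.3200.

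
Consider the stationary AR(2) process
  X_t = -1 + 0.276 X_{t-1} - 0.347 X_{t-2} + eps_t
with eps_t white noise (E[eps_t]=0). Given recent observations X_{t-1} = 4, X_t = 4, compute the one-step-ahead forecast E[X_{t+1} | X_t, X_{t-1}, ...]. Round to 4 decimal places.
E[X_{t+1} \mid \mathcal F_t] = -1.2840

For an AR(p) model X_t = c + sum_i phi_i X_{t-i} + eps_t, the
one-step-ahead conditional mean is
  E[X_{t+1} | X_t, ...] = c + sum_i phi_i X_{t+1-i}.
Substitute known values:
  E[X_{t+1} | ...] = -1 + (0.276) * (4) + (-0.347) * (4)
                   = -1.2840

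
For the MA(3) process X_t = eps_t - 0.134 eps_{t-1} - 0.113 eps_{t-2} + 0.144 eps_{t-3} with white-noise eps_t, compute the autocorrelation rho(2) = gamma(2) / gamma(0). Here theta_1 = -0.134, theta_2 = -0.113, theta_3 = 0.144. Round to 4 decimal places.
\rho(2) = -0.1258

For an MA(q) process with theta_0 = 1, the autocovariance is
  gamma(k) = sigma^2 * sum_{i=0..q-k} theta_i * theta_{i+k},
and rho(k) = gamma(k) / gamma(0). Sigma^2 cancels.
  numerator   = (1)*(-0.113) + (-0.134)*(0.144) = -0.132296.
  denominator = (1)^2 + (-0.134)^2 + (-0.113)^2 + (0.144)^2 = 1.051461.
  rho(2) = -0.132296 / 1.051461 = -0.1258.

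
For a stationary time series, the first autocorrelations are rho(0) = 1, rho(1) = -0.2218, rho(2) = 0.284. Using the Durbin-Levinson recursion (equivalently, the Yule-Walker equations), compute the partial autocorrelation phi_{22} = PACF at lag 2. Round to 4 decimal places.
\phi_{22} = 0.2470

The PACF at lag k is phi_{kk}, the last component of the solution
to the Yule-Walker system G_k phi = r_k where
  (G_k)_{ij} = rho(|i - j|), (r_k)_i = rho(i), i,j = 1..k.
Equivalently, Durbin-Levinson gives phi_{kk} iteratively:
  phi_{11} = rho(1)
  phi_{kk} = [rho(k) - sum_{j=1..k-1} phi_{k-1,j} rho(k-j)]
            / [1 - sum_{j=1..k-1} phi_{k-1,j} rho(j)],
  phi_{k,j} = phi_{k-1,j} - phi_{kk} phi_{k-1,k-j},  j = 1..k-1.
Step k = 1:
  phi_11 = rho(1) = -0.2218.
Step k = 2:
  phi_22 = [rho(2) - phi_11 rho(1)] / [1 - phi_11 rho(1)] = [0.284 - (-0.2218)(-0.2218)] / [1 - (-0.2218)(-0.2218)]
         = 0.23480476 / 0.95080476 = 0.247.
Therefore phi_{22} = 0.2470.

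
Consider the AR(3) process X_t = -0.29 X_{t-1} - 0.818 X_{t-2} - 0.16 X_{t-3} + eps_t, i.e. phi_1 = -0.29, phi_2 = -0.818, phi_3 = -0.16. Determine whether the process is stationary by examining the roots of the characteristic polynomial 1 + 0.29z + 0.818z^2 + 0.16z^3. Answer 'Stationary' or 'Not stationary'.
\text{Stationary}

The AR(p) characteristic polynomial is P(z) = 1 + 0.29z + 0.818z^2 + 0.16z^3.
Stationarity requires all roots to lie outside the unit circle, i.e. |z| > 1 for every root.
Degree 3: look for a simple real root z0 first, then factor out (1 - z/z0) and solve the remaining quadratic.
Testing z0 = -5: P(-5) = 1 + (0.29)(-5) + (0.818)(-5)^2 + (0.16)(-5)^3
  = 1 + (-1.45) + (20.45) + (-20) = 0.  So z_0 = -5 is a root, |z_0| = 5.
Divide out the factor (1 + 0.2 z) = (1 - z/z0) (since 1/z0 = -0.2):
  P(z) = (1 + 0.2 z)(1 + (0.09) z + (0.8) z^2)
  [check: z-coef 0.09 - (-0.2) = 0.29; z^2-coef 0.8 - (-0.2)(0.09) = 0.818; z^3-coef -(-0.2)(0.8) = 0.16.]
Remaining roots from the quadratic factor 1 + (0.09) z + (0.8) z^2:
  Set 1 + (0.09) z + (0.8) z^2 = 0, i.e. a z^2 + b z + c = 0 with a = 0.8, b = 0.09, c = 1.
  Discriminant D = b^2 - 4ac = (0.09)^2 - 4*(0.8)*1 = 0.0081 - (3.2) = -3.1919.
  D < 0, so the roots are the complex-conjugate pair z = (-b +/- i sqrt(-D)) / (2a) = -0.0562 +/- 1.1166i.
  For a conjugate pair |z|^2 = z * conj(z) = (product of roots) = c/a = 1/(0.8) = 1.25, so |z| = sqrt(1.25) = 1.118 for both roots.
Moduli of all roots: 5.0000, 1.1180, 1.1180.
All moduli strictly greater than 1? Yes.
Verdict: Stationary.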